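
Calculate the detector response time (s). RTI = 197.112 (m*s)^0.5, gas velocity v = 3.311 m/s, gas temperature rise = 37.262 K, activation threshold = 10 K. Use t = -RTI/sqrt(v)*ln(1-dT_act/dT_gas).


dT_act/dT_gas = 0.26837
ln(1 - 0.26837) = -0.31248
t = -197.112 / sqrt(3.311) * -0.31248 = 33.850 s

33.850 s


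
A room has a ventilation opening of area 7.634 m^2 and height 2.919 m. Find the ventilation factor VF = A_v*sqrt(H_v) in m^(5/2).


sqrt(H_v) = 1.7085
VF = 7.634 * 1.7085 = 13.043 m^(5/2)

13.043 m^(5/2)


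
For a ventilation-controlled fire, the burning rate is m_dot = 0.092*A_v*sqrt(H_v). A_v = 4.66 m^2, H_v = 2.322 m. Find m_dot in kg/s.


sqrt(H_v) = 1.5238
m_dot = 0.092 * 4.66 * 1.5238 = 0.65329 kg/s

0.65329 kg/s


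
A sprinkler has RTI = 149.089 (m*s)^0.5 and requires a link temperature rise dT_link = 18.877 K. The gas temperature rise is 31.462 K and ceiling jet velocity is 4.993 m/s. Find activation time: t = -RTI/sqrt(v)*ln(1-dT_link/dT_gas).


dT_link/dT_gas = 0.59999
ln(1 - 0.59999) = -0.91627
t = -149.089 / sqrt(4.993) * -0.91627 = 61.135 s

61.135 s


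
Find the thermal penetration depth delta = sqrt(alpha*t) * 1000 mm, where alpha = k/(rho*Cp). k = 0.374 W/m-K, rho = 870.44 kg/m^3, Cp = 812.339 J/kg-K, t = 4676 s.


alpha = 0.374 / (870.44 * 812.339) = 5.2893e-07 m^2/s
alpha * t = 0.0024733
delta = sqrt(0.0024733) * 1000 = 49.732 mm

49.732 mm


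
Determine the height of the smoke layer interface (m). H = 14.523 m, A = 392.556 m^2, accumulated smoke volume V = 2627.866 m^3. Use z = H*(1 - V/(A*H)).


V/(A*H) = 0.46094
1 - 0.46094 = 0.53906
z = 14.523 * 0.53906 = 7.8288 m

7.8288 m


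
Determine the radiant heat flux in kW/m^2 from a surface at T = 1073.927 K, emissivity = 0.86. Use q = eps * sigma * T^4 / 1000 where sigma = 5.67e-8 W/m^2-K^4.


T^4 = 1.3301e+12
q = 0.86 * 5.67e-8 * 1.3301e+12 / 1000 = 64.861 kW/m^2

64.861 kW/m^2


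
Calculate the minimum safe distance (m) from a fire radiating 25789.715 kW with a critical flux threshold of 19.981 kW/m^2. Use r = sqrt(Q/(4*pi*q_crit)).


4*pi*q_crit = 251.09
Q/(4*pi*q_crit) = 102.71
r = sqrt(102.71) = 10.135 m

10.135 m


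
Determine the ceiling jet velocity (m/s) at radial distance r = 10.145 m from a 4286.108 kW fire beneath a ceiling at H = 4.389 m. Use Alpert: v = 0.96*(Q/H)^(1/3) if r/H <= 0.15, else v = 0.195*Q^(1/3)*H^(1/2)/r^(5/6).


r/H = 10.145 / 4.389 = 2.3115
r/H > 0.15, so v = 0.195*Q^(1/3)*H^(1/2)/r^(5/6)
Q^(1/3) = 16.244
H^(1/2) = 2.0950
r^(5/6) = 6.8951
v = 0.195 * 16.244 * 2.0950 / 6.8951 = 0.96241 m/s

0.96241 m/s


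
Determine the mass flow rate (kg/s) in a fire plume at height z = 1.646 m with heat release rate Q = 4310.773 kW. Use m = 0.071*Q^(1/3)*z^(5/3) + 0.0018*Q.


Q^(1/3) = 16.275
z^(5/3) = 2.2946
First term = 0.071 * 16.275 * 2.2946 = 2.6515
Second term = 0.0018 * 4310.773 = 7.7594
m = 10.411 kg/s

10.411 kg/s


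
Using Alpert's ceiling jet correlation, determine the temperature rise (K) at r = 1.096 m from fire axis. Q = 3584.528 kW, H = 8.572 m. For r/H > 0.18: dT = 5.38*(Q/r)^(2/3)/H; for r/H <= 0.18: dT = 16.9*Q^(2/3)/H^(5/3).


r/H = 1.096 / 8.572 = 0.12786
r/H <= 0.18, so dT = 16.9*Q^(2/3)/H^(5/3)
Q^(2/3) = 234.22
H^(5/3) = 35.904
dT = 16.9 * 234.22 / 35.904 = 110.25 K

110.25 K


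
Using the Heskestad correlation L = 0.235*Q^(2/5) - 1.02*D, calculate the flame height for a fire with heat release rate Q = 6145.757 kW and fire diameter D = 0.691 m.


Q^(2/5) = 32.767
0.235 * Q^(2/5) = 7.7001
1.02 * D = 0.70482
L = 6.9953 m

6.9953 m


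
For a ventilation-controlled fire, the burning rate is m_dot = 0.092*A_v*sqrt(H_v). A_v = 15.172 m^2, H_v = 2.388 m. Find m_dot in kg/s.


sqrt(H_v) = 1.5453
m_dot = 0.092 * 15.172 * 1.5453 = 2.1570 kg/s

2.1570 kg/s


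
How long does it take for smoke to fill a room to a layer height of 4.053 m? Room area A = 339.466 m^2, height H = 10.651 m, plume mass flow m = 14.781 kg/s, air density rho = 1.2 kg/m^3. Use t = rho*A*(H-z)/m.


H - z = 6.598 m
t = 1.2 * 339.466 * 6.598 / 14.781 = 181.84 s

181.84 s


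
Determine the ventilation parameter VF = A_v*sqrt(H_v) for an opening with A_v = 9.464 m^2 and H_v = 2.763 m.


sqrt(H_v) = 1.6622
VF = 9.464 * 1.6622 = 15.731 m^(5/2)

15.731 m^(5/2)


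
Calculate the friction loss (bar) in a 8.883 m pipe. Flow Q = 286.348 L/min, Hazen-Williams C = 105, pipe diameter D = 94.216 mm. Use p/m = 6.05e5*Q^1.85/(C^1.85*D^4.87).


Q^1.85 = 35096
C^1.85 = 5485.3
D^4.87 = 4.1114e+09
p/m = 0.00094150 bar/m
p_total = 0.00094150 * 8.883 = 0.0083634 bar

0.0083634 bar


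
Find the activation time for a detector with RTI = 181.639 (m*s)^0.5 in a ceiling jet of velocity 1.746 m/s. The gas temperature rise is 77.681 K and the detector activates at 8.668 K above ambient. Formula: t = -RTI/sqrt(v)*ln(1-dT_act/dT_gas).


dT_act/dT_gas = 0.11158
ln(1 - 0.11158) = -0.11832
t = -181.639 / sqrt(1.746) * -0.11832 = 16.264 s

16.264 s


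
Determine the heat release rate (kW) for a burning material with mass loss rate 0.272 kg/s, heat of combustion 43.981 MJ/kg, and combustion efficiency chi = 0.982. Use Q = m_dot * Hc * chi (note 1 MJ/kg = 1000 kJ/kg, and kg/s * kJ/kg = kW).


Hc = 43.981 MJ/kg = 43.981 * 1000 kJ/kg = 43981 kJ/kg
Q = 0.272 kg/s * 43981 kJ/kg * 0.982 = 11748 kW

11748 kW


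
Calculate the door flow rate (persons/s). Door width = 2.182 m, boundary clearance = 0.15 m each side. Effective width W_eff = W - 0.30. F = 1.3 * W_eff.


W_eff = 2.182 - 0.30 = 1.882 m
F = 1.3 * 1.882 = 2.4466 persons/s

2.4466 persons/s


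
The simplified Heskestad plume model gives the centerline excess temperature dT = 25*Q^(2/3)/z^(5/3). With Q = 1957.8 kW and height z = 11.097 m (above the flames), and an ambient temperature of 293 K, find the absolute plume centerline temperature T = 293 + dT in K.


Q^(2/3) = 156.50
z^(5/3) = 55.209
dT = 25 * 156.50 / 55.209 = 70.867 K
T = 293 + 70.867 = 363.87 K

363.87 K


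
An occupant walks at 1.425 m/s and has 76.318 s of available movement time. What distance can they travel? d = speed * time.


d = 1.425 * 76.318 = 108.75 m

108.75 m


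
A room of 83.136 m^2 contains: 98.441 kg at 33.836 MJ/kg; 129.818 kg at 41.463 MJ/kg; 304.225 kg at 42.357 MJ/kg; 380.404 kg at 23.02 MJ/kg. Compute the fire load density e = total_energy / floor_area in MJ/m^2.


Total energy = 98.441*33.836 + 129.818*41.463 + 304.225*42.357 + 380.404*23.02
= 3330.850 + 5382.644 + 12886.06 + 8756.900
= 30356.45 MJ
e = 30356.45 / 83.136 = 365.14 MJ/m^2

365.14 MJ/m^2


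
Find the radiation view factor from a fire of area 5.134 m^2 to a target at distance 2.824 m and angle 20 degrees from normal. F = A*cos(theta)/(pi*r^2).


cos(20 deg) = 0.93969
pi*r^2 = 25.054
F = 5.134 * 0.93969 / 25.054 = 0.19256

0.19256


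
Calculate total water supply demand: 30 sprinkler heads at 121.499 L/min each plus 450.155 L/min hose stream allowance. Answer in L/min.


Sprinkler demand = 30 * 121.499 = 3644.97 L/min
Total = 3644.97 + 450.155 = 4095.125 L/min

4095.125 L/min


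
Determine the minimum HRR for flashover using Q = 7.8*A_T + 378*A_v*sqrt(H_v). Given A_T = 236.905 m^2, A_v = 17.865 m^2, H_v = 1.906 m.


7.8*A_T = 1847.859
sqrt(H_v) = 1.3806
378*A_v*sqrt(H_v) = 9323.0
Q = 1847.859 + 9323.0 = 11171 kW

11171 kW


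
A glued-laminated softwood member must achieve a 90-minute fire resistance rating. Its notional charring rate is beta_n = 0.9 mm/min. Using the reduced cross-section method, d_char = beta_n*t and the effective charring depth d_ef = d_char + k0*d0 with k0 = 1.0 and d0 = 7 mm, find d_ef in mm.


d_char = 0.9 * 90 = 81 mm
d_ef = 81 + 1.0*7 = 88 mm

88 mm


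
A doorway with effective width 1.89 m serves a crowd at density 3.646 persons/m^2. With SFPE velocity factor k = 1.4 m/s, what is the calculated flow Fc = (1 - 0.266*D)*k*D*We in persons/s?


1 - 0.266*D = 1 - 0.266*3.646 = 0.030164
Fs = 0.030164 * 1.4 * 3.646 = 0.15397 persons/(s*m)
Fc = 0.15397 * 1.89 = 0.29100 persons/s

0.29100 persons/s


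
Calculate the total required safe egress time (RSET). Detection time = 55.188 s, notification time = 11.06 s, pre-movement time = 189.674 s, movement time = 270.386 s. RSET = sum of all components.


Total = 55.188 + 11.06 + 189.674 + 270.386 = 526.308 s

526.308 s


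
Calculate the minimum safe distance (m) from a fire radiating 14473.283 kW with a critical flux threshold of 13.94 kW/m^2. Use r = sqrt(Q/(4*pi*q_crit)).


4*pi*q_crit = 175.18
Q/(4*pi*q_crit) = 82.622
r = sqrt(82.622) = 9.0897 m

9.0897 m


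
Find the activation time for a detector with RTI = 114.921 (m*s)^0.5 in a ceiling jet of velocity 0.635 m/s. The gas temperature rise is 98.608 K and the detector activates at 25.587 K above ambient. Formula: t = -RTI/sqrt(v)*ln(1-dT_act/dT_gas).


dT_act/dT_gas = 0.25948
ln(1 - 0.25948) = -0.30041
t = -114.921 / sqrt(0.635) * -0.30041 = 43.323 s

43.323 s


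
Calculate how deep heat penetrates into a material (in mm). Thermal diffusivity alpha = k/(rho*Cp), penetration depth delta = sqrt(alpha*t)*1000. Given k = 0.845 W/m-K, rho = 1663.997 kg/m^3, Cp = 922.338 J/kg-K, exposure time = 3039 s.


alpha = 0.845 / (1663.997 * 922.338) = 5.5057e-07 m^2/s
alpha * t = 0.0016732
delta = sqrt(0.0016732) * 1000 = 40.905 mm

40.905 mm


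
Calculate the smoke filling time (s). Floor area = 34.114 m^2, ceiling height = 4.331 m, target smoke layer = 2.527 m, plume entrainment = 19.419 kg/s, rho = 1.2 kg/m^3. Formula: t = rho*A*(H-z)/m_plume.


H - z = 1.804 m
t = 1.2 * 34.114 * 1.804 / 19.419 = 3.8030 s

3.8030 s


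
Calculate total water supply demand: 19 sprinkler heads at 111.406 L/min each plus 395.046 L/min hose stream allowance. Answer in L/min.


Sprinkler demand = 19 * 111.406 = 2116.714 L/min
Total = 2116.714 + 395.046 = 2511.76 L/min

2511.76 L/min


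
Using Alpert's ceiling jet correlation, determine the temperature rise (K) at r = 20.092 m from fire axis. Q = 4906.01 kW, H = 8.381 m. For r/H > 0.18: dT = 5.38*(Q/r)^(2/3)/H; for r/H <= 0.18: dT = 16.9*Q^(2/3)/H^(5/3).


r/H = 20.092 / 8.381 = 2.3973
r/H > 0.18, so dT = 5.38*(Q/r)^(2/3)/H
Q/r = 244.18
(Q/r)^(2/3) = 39.066
dT = 5.38 * 39.066 / 8.381 = 25.078 K

25.078 K


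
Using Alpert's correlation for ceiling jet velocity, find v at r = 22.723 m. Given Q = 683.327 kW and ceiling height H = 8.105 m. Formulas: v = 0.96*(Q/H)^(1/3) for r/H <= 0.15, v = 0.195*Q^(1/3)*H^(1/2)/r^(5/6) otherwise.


r/H = 22.723 / 8.105 = 2.8036
r/H > 0.15, so v = 0.195*Q^(1/3)*H^(1/2)/r^(5/6)
Q^(1/3) = 8.8080
H^(1/2) = 2.8469
r^(5/6) = 13.502
v = 0.195 * 8.8080 * 2.8469 / 13.502 = 0.36216 m/s

0.36216 m/s


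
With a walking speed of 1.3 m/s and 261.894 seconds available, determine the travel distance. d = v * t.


d = 1.3 * 261.894 = 340.46 m

340.46 m


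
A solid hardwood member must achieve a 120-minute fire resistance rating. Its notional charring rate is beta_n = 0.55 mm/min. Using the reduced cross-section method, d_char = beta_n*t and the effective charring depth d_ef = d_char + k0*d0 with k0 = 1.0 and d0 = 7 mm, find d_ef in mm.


d_char = 0.55 * 120 = 66 mm
d_ef = 66 + 1.0*7 = 73 mm

73 mm


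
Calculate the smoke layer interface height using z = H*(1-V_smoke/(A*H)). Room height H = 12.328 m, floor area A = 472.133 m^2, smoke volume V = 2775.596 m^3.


V/(A*H) = 0.47687
1 - 0.47687 = 0.52313
z = 12.328 * 0.52313 = 6.4492 m

6.4492 m


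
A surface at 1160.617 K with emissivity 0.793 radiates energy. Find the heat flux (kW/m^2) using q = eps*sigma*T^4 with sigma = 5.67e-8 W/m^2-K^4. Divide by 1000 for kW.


T^4 = 1.8145e+12
q = 0.793 * 5.67e-8 * 1.8145e+12 / 1000 = 81.585 kW/m^2

81.585 kW/m^2


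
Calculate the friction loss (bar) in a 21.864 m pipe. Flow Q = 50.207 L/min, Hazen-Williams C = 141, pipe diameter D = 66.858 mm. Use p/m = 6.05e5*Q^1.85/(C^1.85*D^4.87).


Q^1.85 = 1400.9
C^1.85 = 9463.6
D^4.87 = 7.7357e+08
p/m = 0.00011578 bar/m
p_total = 0.00011578 * 21.864 = 0.0025313 bar

0.0025313 bar


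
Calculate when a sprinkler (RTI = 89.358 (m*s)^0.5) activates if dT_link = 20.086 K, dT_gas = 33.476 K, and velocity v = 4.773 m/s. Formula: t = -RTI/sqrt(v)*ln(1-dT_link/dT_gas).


dT_link/dT_gas = 0.60001
ln(1 - 0.60001) = -0.91632
t = -89.358 / sqrt(4.773) * -0.91632 = 37.479 s

37.479 s


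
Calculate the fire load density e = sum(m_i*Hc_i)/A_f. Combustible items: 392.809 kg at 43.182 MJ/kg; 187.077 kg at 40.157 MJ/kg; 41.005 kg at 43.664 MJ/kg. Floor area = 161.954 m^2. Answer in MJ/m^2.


Total energy = 392.809*43.182 + 187.077*40.157 + 41.005*43.664
= 16962.28 + 7512.451 + 1790.442
= 26265.17 MJ
e = 26265.17 / 161.954 = 162.18 MJ/m^2

162.18 MJ/m^2


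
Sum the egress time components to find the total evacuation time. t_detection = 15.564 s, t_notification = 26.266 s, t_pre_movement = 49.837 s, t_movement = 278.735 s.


Total = 15.564 + 26.266 + 49.837 + 278.735 = 370.402 s

370.402 s


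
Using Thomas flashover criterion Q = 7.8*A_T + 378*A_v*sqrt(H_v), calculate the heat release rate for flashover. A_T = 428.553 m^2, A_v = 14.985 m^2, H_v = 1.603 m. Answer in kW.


7.8*A_T = 3342.7
sqrt(H_v) = 1.2661
378*A_v*sqrt(H_v) = 7171.6
Q = 3342.7 + 7171.6 = 10514 kW

10514 kW


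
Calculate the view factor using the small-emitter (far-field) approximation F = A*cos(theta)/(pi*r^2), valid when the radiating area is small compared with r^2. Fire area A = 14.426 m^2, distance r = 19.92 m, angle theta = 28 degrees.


cos(28 deg) = 0.88295
pi*r^2 = 1246.6
F = 14.426 * 0.88295 / 1246.6 = 0.010218

0.010218


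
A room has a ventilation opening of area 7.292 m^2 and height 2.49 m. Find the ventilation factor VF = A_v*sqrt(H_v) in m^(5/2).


sqrt(H_v) = 1.5780
VF = 7.292 * 1.5780 = 11.507 m^(5/2)

11.507 m^(5/2)


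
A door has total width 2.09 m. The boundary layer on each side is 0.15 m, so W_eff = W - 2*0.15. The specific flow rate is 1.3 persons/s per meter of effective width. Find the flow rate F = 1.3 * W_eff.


W_eff = 2.09 - 0.30 = 1.79 m
F = 1.3 * 1.79 = 2.327 persons/s

2.327 persons/s


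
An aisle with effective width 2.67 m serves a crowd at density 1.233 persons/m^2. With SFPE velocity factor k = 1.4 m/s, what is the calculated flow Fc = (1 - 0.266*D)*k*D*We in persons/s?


1 - 0.266*D = 1 - 0.266*1.233 = 0.67202
Fs = 0.67202 * 1.4 * 1.233 = 1.1600 persons/(s*m)
Fc = 1.1600 * 2.67 = 3.0973 persons/s

3.0973 persons/s


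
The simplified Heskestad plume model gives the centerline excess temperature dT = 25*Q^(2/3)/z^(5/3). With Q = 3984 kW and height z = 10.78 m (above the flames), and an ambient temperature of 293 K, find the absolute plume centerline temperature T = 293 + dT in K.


Q^(2/3) = 251.31
z^(5/3) = 52.606
dT = 25 * 251.31 / 52.606 = 119.43 K
T = 293 + 119.43 = 412.43 K

412.43 K


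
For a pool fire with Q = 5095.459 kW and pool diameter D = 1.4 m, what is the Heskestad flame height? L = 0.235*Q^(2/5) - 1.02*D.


Q^(2/5) = 30.400
0.235 * Q^(2/5) = 7.1440
1.02 * D = 1.428
L = 5.7160 m

5.7160 m


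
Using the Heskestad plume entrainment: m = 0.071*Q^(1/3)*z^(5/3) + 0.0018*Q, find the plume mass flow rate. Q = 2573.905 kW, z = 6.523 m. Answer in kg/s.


Q^(1/3) = 13.705
z^(5/3) = 22.773
First term = 0.071 * 13.705 * 22.773 = 22.158
Second term = 0.0018 * 2573.905 = 4.6330
m = 26.791 kg/s

26.791 kg/s


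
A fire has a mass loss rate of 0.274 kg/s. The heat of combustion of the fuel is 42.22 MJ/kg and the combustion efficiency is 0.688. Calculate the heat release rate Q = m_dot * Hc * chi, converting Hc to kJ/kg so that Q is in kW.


Hc = 42.22 MJ/kg = 42.22 * 1000 kJ/kg = 42220 kJ/kg
Q = 0.274 kg/s * 42220 kJ/kg * 0.688 = 7959.0 kW

7959.0 kW


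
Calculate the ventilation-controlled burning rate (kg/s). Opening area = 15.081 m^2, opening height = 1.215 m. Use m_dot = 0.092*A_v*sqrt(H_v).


sqrt(H_v) = 1.1023
m_dot = 0.092 * 15.081 * 1.1023 = 1.5293 kg/s

1.5293 kg/s


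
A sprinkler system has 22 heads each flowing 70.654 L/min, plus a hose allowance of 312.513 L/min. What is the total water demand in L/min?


Sprinkler demand = 22 * 70.654 = 1554.388 L/min
Total = 1554.388 + 312.513 = 1866.901 L/min

1866.901 L/min


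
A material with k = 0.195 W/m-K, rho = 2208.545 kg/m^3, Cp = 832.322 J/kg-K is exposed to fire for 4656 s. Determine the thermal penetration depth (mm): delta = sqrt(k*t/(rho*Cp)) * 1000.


alpha = 0.195 / (2208.545 * 832.322) = 1.0608e-07 m^2/s
alpha * t = 0.00049391
delta = sqrt(0.00049391) * 1000 = 22.224 mm

22.224 mm


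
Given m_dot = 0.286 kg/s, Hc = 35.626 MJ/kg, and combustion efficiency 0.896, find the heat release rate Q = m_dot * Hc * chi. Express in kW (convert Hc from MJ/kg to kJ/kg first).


Hc = 35.626 MJ/kg = 35.626 * 1000 kJ/kg = 35626 kJ/kg
Q = 0.286 kg/s * 35626 kJ/kg * 0.896 = 9129.4 kW

9129.4 kW


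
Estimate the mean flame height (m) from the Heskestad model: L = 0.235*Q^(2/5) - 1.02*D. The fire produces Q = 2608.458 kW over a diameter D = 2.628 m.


Q^(2/5) = 23.257
0.235 * Q^(2/5) = 5.4654
1.02 * D = 2.6806
L = 2.7848 m

2.7848 m


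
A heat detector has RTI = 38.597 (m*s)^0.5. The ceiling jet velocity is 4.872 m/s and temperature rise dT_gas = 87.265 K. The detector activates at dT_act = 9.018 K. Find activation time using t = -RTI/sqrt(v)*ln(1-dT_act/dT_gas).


dT_act/dT_gas = 0.10334
ln(1 - 0.10334) = -0.10908
t = -38.597 / sqrt(4.872) * -0.10908 = 1.9074 s

1.9074 s


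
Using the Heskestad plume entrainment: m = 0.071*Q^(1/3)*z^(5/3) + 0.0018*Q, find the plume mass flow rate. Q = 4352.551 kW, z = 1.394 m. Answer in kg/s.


Q^(1/3) = 16.327
z^(5/3) = 1.7396
First term = 0.071 * 16.327 * 1.7396 = 2.0166
Second term = 0.0018 * 4352.551 = 7.8346
m = 9.8512 kg/s

9.8512 kg/s


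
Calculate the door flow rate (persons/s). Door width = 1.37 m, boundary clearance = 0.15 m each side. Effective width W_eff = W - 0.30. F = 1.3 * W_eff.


W_eff = 1.37 - 0.30 = 1.07 m
F = 1.3 * 1.07 = 1.391 persons/s

1.391 persons/s


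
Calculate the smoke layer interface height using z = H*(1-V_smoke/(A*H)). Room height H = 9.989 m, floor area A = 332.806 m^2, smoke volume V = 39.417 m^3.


V/(A*H) = 0.011857
1 - 0.011857 = 0.98814
z = 9.989 * 0.98814 = 9.8706 m

9.8706 m


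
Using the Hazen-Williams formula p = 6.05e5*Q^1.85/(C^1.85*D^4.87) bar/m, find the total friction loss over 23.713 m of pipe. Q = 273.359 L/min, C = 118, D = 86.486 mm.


Q^1.85 = 32207
C^1.85 = 6807.4
D^4.87 = 2.7097e+09
p/m = 0.0010563 bar/m
p_total = 0.0010563 * 23.713 = 0.025049 bar

0.025049 bar


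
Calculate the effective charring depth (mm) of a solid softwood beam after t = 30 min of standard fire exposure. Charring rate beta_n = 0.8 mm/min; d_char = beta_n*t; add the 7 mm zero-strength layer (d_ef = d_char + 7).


d_char = 0.8 * 30 = 24 mm
d_ef = 24 + 1.0*7 = 31 mm

31 mm


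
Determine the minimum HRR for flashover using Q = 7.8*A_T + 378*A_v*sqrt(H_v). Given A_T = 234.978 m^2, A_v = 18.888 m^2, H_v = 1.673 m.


7.8*A_T = 1832.8
sqrt(H_v) = 1.2934
378*A_v*sqrt(H_v) = 9234.8
Q = 1832.8 + 9234.8 = 11068 kW

11068 kW


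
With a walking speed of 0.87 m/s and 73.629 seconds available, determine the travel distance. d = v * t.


d = 0.87 * 73.629 = 64.057 m

64.057 m


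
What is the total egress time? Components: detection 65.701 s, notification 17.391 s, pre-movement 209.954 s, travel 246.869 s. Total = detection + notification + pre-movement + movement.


Total = 65.701 + 17.391 + 209.954 + 246.869 = 539.915 s

539.915 s


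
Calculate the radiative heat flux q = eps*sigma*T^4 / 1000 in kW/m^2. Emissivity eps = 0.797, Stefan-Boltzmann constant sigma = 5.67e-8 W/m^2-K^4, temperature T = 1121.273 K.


T^4 = 1.5807e+12
q = 0.797 * 5.67e-8 * 1.5807e+12 / 1000 = 71.431 kW/m^2

71.431 kW/m^2


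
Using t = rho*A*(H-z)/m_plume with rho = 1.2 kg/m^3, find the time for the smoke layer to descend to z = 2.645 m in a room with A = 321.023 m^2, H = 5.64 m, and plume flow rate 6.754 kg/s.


H - z = 2.995 m
t = 1.2 * 321.023 * 2.995 / 6.754 = 170.83 s

170.83 s


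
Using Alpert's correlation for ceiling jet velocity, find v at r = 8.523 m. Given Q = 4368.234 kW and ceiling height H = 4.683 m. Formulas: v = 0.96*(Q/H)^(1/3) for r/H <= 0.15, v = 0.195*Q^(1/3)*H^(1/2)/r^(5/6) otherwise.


r/H = 8.523 / 4.683 = 1.8200
r/H > 0.15, so v = 0.195*Q^(1/3)*H^(1/2)/r^(5/6)
Q^(1/3) = 16.347
H^(1/2) = 2.1640
r^(5/6) = 5.9634
v = 0.195 * 16.347 * 2.1640 / 5.9634 = 1.1567 m/s

1.1567 m/s


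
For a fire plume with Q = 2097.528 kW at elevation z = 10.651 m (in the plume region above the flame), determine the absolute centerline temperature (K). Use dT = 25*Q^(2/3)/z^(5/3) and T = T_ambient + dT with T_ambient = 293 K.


Q^(2/3) = 163.86
z^(5/3) = 51.561
dT = 25 * 163.86 / 51.561 = 79.450 K
T = 293 + 79.450 = 372.45 K

372.45 K


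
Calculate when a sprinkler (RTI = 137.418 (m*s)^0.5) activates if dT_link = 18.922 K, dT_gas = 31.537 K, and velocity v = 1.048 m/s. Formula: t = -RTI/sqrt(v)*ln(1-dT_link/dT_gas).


dT_link/dT_gas = 0.59999
ln(1 - 0.59999) = -0.91627
t = -137.418 / sqrt(1.048) * -0.91627 = 123.00 s

123.00 s


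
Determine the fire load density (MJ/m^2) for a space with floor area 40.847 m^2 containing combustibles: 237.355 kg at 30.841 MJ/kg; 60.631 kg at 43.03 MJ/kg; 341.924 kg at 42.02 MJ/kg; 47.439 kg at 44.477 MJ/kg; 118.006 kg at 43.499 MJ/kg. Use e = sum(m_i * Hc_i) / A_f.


Total energy = 237.355*30.841 + 60.631*43.03 + 341.924*42.02 + 47.439*44.477 + 118.006*43.499
= 7320.266 + 2608.952 + 14367.65 + 2109.944 + 5133.143
= 31539.95 MJ
e = 31539.95 / 40.847 = 772.15 MJ/m^2

772.15 MJ/m^2


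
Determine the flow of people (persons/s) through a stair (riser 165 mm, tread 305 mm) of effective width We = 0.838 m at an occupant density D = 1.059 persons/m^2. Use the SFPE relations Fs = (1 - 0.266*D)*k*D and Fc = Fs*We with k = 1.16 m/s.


1 - 0.266*D = 1 - 0.266*1.059 = 0.71831
Fs = 0.71831 * 1.16 * 1.059 = 0.88240 persons/(s*m)
Fc = 0.88240 * 0.838 = 0.73945 persons/s

0.73945 persons/s


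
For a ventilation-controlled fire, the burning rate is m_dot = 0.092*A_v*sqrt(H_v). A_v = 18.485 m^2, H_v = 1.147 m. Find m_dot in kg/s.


sqrt(H_v) = 1.0710
m_dot = 0.092 * 18.485 * 1.0710 = 1.8213 kg/s

1.8213 kg/s


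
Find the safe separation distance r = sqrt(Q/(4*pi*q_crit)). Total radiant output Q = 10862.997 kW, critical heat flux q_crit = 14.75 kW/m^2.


4*pi*q_crit = 185.35
Q/(4*pi*q_crit) = 58.607
r = sqrt(58.607) = 7.6555 m

7.6555 m


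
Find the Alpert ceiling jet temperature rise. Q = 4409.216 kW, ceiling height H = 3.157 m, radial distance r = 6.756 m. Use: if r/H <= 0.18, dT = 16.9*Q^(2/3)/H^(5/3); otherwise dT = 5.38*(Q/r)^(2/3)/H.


r/H = 6.756 / 3.157 = 2.1400
r/H > 0.18, so dT = 5.38*(Q/r)^(2/3)/H
Q/r = 652.64
(Q/r)^(2/3) = 75.240
dT = 5.38 * 75.240 / 3.157 = 128.22 K

128.22 K


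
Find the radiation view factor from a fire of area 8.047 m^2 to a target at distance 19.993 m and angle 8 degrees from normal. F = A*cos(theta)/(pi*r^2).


cos(8 deg) = 0.99027
pi*r^2 = 1255.8
F = 8.047 * 0.99027 / 1255.8 = 0.0063457

0.0063457


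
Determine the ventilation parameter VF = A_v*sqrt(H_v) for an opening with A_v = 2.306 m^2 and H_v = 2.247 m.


sqrt(H_v) = 1.4990
VF = 2.306 * 1.4990 = 3.4567 m^(5/2)

3.4567 m^(5/2)


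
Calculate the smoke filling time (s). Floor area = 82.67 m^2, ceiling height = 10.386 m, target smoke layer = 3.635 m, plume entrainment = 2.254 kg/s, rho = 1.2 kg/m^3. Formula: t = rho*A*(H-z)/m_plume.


H - z = 6.751 m
t = 1.2 * 82.67 * 6.751 / 2.254 = 297.13 s

297.13 s


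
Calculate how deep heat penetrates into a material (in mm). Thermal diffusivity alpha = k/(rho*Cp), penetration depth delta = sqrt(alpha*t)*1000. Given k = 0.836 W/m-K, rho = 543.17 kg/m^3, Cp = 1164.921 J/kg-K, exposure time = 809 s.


alpha = 0.836 / (543.17 * 1164.921) = 1.3212e-06 m^2/s
alpha * t = 0.0010689
delta = sqrt(0.0010689) * 1000 = 32.693 mm

32.693 mm


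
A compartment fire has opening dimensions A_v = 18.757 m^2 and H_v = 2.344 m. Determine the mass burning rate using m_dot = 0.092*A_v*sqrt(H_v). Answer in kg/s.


sqrt(H_v) = 1.5310
m_dot = 0.092 * 18.757 * 1.5310 = 2.6420 kg/s

2.6420 kg/s


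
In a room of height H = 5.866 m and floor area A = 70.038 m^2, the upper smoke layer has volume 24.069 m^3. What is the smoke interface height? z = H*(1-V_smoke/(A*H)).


V/(A*H) = 0.058584
1 - 0.058584 = 0.94142
z = 5.866 * 0.94142 = 5.5223 m

5.5223 m


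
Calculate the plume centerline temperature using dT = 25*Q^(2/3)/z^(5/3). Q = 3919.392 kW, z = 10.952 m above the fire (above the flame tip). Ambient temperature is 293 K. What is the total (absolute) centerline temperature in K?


Q^(2/3) = 248.59
z^(5/3) = 54.012
dT = 25 * 248.59 / 54.012 = 115.06 K
T = 293 + 115.06 = 408.06 K

408.06 K


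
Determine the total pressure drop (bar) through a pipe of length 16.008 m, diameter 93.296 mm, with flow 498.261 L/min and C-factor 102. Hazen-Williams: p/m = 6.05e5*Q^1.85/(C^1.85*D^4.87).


Q^1.85 = 97790
C^1.85 = 5198.9
D^4.87 = 3.9195e+09
p/m = 0.0029034 bar/m
p_total = 0.0029034 * 16.008 = 0.046478 bar

0.046478 bar


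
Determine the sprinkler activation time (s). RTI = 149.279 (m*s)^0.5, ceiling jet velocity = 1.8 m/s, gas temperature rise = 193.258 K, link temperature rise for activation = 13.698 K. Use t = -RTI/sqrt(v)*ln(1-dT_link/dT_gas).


dT_link/dT_gas = 0.070879
ln(1 - 0.070879) = -0.073517
t = -149.279 / sqrt(1.8) * -0.073517 = 8.1799 s

8.1799 s


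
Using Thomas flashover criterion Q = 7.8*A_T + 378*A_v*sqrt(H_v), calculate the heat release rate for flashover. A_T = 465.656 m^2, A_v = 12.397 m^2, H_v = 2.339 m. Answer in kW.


7.8*A_T = 3632.1
sqrt(H_v) = 1.5294
378*A_v*sqrt(H_v) = 7166.8
Q = 3632.1 + 7166.8 = 10799 kW

10799 kW


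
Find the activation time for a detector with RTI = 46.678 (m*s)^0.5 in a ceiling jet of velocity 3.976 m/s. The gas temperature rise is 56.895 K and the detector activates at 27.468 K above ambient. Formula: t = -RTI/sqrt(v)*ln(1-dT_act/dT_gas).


dT_act/dT_gas = 0.48278
ln(1 - 0.48278) = -0.65929
t = -46.678 / sqrt(3.976) * -0.65929 = 15.434 s

15.434 s


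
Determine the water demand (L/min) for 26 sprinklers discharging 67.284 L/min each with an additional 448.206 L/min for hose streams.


Sprinkler demand = 26 * 67.284 = 1749.384 L/min
Total = 1749.384 + 448.206 = 2197.59 L/min

2197.59 L/min


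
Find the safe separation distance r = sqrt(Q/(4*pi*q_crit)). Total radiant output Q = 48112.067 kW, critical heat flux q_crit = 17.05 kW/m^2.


4*pi*q_crit = 214.26
Q/(4*pi*q_crit) = 224.55
r = sqrt(224.55) = 14.985 m

14.985 m


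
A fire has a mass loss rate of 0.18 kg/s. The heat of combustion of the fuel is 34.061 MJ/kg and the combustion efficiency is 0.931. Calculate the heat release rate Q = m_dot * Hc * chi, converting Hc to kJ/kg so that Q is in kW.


Hc = 34.061 MJ/kg = 34.061 * 1000 kJ/kg = 34061 kJ/kg
Q = 0.18 kg/s * 34061 kJ/kg * 0.931 = 5707.9 kW

5707.9 kW


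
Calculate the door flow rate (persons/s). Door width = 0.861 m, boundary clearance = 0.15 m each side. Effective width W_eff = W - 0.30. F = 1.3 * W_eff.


W_eff = 0.861 - 0.30 = 0.561 m
F = 1.3 * 0.561 = 0.72930 persons/s

0.72930 persons/s


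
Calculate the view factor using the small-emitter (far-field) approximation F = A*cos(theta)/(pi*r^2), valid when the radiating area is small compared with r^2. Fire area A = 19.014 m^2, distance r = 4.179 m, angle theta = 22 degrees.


cos(22 deg) = 0.92718
pi*r^2 = 54.865
F = 19.014 * 0.92718 / 54.865 = 0.32133

0.32133


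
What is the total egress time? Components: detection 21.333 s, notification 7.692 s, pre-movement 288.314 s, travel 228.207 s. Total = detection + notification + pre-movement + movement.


Total = 21.333 + 7.692 + 288.314 + 228.207 = 545.546 s

545.546 s


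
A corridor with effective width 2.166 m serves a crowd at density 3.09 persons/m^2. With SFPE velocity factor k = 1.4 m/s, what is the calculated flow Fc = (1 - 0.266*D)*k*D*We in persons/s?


1 - 0.266*D = 1 - 0.266*3.09 = 0.17806
Fs = 0.17806 * 1.4 * 3.09 = 0.77029 persons/(s*m)
Fc = 0.77029 * 2.166 = 1.6684 persons/s

1.6684 persons/s


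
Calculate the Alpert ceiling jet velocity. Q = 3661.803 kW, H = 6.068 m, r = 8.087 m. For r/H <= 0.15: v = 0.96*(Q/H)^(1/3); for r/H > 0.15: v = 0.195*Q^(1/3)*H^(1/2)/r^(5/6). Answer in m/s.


r/H = 8.087 / 6.068 = 1.3327
r/H > 0.15, so v = 0.195*Q^(1/3)*H^(1/2)/r^(5/6)
Q^(1/3) = 15.413
H^(1/2) = 2.4633
r^(5/6) = 5.7081
v = 0.195 * 15.413 * 2.4633 / 5.7081 = 1.2971 m/s

1.2971 m/s


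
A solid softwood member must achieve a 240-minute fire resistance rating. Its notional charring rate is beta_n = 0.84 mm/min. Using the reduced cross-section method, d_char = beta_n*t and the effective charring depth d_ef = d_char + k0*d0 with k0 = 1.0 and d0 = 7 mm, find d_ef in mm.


d_char = 0.84 * 240 = 201.6 mm
d_ef = 201.6 + 1.0*7 = 208.6 mm

208.6 mm


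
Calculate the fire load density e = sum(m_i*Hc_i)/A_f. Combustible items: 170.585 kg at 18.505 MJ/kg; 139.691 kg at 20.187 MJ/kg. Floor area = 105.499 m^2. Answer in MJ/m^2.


Total energy = 170.585*18.505 + 139.691*20.187
= 3156.675 + 2819.942
= 5976.618 MJ
e = 5976.618 / 105.499 = 56.651 MJ/m^2

56.651 MJ/m^2


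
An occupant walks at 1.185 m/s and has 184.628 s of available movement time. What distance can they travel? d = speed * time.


d = 1.185 * 184.628 = 218.78 m

218.78 m


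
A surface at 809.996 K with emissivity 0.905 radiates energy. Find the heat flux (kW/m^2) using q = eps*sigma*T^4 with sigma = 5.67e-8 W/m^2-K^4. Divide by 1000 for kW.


T^4 = 4.3046e+11
q = 0.905 * 5.67e-8 * 4.3046e+11 / 1000 = 22.088 kW/m^2

22.088 kW/m^2


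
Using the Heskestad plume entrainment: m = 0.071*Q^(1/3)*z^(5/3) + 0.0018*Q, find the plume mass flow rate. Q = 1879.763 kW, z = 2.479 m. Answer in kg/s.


Q^(1/3) = 12.341
z^(5/3) = 4.5407
First term = 0.071 * 12.341 * 4.5407 = 3.9788
Second term = 0.0018 * 1879.763 = 3.3836
m = 7.3624 kg/s

7.3624 kg/s


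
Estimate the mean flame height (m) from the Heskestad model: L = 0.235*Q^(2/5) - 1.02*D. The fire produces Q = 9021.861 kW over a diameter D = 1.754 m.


Q^(2/5) = 38.205
0.235 * Q^(2/5) = 8.9781
1.02 * D = 1.7891
L = 7.1891 m

7.1891 m


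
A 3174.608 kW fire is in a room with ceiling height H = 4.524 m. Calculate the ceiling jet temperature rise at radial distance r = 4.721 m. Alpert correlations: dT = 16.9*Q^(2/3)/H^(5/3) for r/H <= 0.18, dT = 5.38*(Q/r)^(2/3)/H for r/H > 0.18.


r/H = 4.721 / 4.524 = 1.0435
r/H > 0.18, so dT = 5.38*(Q/r)^(2/3)/H
Q/r = 672.44
(Q/r)^(2/3) = 76.755
dT = 5.38 * 76.755 / 4.524 = 91.278 K

91.278 K


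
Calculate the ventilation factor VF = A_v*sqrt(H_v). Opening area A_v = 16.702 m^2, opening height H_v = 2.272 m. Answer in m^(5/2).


sqrt(H_v) = 1.5073
VF = 16.702 * 1.5073 = 25.175 m^(5/2)

25.175 m^(5/2)


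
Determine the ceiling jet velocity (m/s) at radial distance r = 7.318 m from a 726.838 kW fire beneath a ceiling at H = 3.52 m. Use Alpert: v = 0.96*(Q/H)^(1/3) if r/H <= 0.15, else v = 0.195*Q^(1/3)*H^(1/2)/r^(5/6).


r/H = 7.318 / 3.52 = 2.0790
r/H > 0.15, so v = 0.195*Q^(1/3)*H^(1/2)/r^(5/6)
Q^(1/3) = 8.9911
H^(1/2) = 1.8762
r^(5/6) = 5.2520
v = 0.195 * 8.9911 * 1.8762 / 5.2520 = 0.62631 m/s

0.62631 m/s


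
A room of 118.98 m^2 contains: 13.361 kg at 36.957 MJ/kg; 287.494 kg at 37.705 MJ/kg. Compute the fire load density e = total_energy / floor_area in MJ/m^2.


Total energy = 13.361*36.957 + 287.494*37.705
= 493.7825 + 10839.96
= 11333.74 MJ
e = 11333.74 / 118.98 = 95.258 MJ/m^2

95.258 MJ/m^2


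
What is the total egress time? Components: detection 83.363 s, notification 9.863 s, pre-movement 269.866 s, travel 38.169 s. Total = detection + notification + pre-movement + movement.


Total = 83.363 + 9.863 + 269.866 + 38.169 = 401.261 s

401.261 s


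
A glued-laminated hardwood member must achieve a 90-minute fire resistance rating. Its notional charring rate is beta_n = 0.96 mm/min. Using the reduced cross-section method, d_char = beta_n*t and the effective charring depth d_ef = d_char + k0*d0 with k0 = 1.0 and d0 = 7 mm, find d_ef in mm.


d_char = 0.96 * 90 = 86.4 mm
d_ef = 86.4 + 1.0*7 = 93.4 mm

93.4 mm


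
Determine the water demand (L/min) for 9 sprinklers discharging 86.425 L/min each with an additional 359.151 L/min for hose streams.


Sprinkler demand = 9 * 86.425 = 777.825 L/min
Total = 777.825 + 359.151 = 1136.976 L/min

1136.976 L/min


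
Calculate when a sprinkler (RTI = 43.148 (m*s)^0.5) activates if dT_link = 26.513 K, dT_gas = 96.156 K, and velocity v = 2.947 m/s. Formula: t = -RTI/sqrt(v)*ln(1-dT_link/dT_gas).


dT_link/dT_gas = 0.27573
ln(1 - 0.27573) = -0.32259
t = -43.148 / sqrt(2.947) * -0.32259 = 8.1081 s

8.1081 s


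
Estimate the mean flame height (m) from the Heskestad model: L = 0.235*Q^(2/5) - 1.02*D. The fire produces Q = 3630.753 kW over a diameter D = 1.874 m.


Q^(2/5) = 26.546
0.235 * Q^(2/5) = 6.2383
1.02 * D = 1.9115
L = 4.3268 m

4.3268 m


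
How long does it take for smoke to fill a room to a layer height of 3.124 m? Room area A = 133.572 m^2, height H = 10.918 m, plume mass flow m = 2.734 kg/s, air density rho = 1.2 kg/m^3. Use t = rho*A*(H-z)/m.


H - z = 7.794 m
t = 1.2 * 133.572 * 7.794 / 2.734 = 456.94 s

456.94 s


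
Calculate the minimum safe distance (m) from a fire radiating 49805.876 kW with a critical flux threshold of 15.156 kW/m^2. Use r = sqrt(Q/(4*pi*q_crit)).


4*pi*q_crit = 190.46
Q/(4*pi*q_crit) = 261.51
r = sqrt(261.51) = 16.171 m

16.171 m


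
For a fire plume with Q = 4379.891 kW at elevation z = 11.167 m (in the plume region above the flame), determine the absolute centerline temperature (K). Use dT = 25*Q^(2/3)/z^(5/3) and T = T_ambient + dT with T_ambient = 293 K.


Q^(2/3) = 267.70
z^(5/3) = 55.791
dT = 25 * 267.70 / 55.791 = 119.96 K
T = 293 + 119.96 = 412.96 K

412.96 K


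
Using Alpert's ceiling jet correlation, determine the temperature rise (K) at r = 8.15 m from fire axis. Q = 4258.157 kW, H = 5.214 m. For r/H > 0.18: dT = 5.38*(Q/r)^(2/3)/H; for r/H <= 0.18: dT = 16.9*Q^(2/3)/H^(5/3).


r/H = 8.15 / 5.214 = 1.5631
r/H > 0.18, so dT = 5.38*(Q/r)^(2/3)/H
Q/r = 522.47
(Q/r)^(2/3) = 64.870
dT = 5.38 * 64.870 / 5.214 = 66.935 K

66.935 K


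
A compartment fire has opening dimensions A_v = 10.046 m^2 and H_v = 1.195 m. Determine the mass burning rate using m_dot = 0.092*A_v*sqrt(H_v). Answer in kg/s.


sqrt(H_v) = 1.0932
m_dot = 0.092 * 10.046 * 1.0932 = 1.0103 kg/s

1.0103 kg/s


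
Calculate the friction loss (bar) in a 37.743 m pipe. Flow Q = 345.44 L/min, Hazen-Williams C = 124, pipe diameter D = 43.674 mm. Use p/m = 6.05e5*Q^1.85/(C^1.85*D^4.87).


Q^1.85 = 49658
C^1.85 = 7461.6
D^4.87 = 9.7249e+07
p/m = 0.041403 bar/m
p_total = 0.041403 * 37.743 = 1.5627 bar

1.5627 bar


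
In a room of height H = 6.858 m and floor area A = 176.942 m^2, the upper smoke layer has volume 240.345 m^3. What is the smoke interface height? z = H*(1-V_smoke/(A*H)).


V/(A*H) = 0.19806
1 - 0.19806 = 0.80194
z = 6.858 * 0.80194 = 5.4997 m

5.4997 m


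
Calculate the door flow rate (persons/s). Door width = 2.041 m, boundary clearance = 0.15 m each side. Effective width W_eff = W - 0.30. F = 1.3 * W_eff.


W_eff = 2.041 - 0.30 = 1.741 m
F = 1.3 * 1.741 = 2.2633 persons/s

2.2633 persons/s


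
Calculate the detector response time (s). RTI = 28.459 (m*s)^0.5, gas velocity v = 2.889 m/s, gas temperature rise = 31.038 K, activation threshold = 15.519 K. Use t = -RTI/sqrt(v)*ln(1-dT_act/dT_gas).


dT_act/dT_gas = 0.5
ln(1 - 0.5) = -0.69315
t = -28.459 / sqrt(2.889) * -0.69315 = 11.606 s

11.606 s


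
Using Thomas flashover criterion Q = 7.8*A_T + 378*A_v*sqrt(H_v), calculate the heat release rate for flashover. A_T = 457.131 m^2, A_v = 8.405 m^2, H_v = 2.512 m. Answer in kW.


7.8*A_T = 3565.6
sqrt(H_v) = 1.5849
378*A_v*sqrt(H_v) = 5035.5
Q = 3565.6 + 5035.5 = 8601.1 kW

8601.1 kW


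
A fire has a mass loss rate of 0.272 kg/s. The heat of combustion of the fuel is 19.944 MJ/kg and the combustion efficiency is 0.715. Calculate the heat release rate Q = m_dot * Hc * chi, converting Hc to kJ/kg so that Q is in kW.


Hc = 19.944 MJ/kg = 19.944 * 1000 kJ/kg = 19944 kJ/kg
Q = 0.272 kg/s * 19944 kJ/kg * 0.715 = 3878.7 kW

3878.7 kW


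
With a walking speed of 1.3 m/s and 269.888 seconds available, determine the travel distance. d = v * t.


d = 1.3 * 269.888 = 350.85 m

350.85 m


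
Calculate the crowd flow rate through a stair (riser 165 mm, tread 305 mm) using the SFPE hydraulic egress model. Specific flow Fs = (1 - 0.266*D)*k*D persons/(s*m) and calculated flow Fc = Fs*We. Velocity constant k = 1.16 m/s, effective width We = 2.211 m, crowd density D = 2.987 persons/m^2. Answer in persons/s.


1 - 0.266*D = 1 - 0.266*2.987 = 0.20546
Fs = 0.20546 * 1.16 * 2.987 = 0.71190 persons/(s*m)
Fc = 0.71190 * 2.211 = 1.5740 persons/s

1.5740 persons/s


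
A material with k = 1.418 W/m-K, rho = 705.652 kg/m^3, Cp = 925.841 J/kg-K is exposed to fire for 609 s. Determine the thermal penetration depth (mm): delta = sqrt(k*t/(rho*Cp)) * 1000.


alpha = 1.418 / (705.652 * 925.841) = 2.1704e-06 m^2/s
alpha * t = 0.0013218
delta = sqrt(0.0013218) * 1000 = 36.357 mm

36.357 mm


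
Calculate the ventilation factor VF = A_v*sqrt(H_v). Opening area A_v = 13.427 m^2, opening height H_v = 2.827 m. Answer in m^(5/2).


sqrt(H_v) = 1.6814
VF = 13.427 * 1.6814 = 22.576 m^(5/2)

22.576 m^(5/2)


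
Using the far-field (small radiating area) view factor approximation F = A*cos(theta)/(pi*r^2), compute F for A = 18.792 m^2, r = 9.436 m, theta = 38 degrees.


cos(38 deg) = 0.78801
pi*r^2 = 279.72
F = 18.792 * 0.78801 / 279.72 = 0.052939

0.052939


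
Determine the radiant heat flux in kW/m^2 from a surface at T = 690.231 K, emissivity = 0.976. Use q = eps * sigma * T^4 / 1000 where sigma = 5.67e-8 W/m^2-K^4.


T^4 = 2.2697e+11
q = 0.976 * 5.67e-8 * 2.2697e+11 / 1000 = 12.561 kW/m^2

12.561 kW/m^2


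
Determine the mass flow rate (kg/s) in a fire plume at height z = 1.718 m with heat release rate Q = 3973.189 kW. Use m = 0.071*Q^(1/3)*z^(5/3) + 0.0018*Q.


Q^(1/3) = 15.838
z^(5/3) = 2.4644
First term = 0.071 * 15.838 * 2.4644 = 2.7713
Second term = 0.0018 * 3973.189 = 7.1517
m = 9.9230 kg/s

9.9230 kg/s


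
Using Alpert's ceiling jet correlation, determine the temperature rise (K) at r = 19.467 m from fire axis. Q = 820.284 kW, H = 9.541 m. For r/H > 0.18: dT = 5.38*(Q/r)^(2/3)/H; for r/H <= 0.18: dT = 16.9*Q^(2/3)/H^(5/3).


r/H = 19.467 / 9.541 = 2.0404
r/H > 0.18, so dT = 5.38*(Q/r)^(2/3)/H
Q/r = 42.137
(Q/r)^(2/3) = 12.109
dT = 5.38 * 12.109 / 9.541 = 6.8281 K

6.8281 K


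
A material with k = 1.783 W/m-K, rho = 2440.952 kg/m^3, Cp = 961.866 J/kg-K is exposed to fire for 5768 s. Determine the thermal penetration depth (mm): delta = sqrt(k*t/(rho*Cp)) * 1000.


alpha = 1.783 / (2440.952 * 961.866) = 7.5941e-07 m^2/s
alpha * t = 0.0043803
delta = sqrt(0.0043803) * 1000 = 66.184 mm

66.184 mm


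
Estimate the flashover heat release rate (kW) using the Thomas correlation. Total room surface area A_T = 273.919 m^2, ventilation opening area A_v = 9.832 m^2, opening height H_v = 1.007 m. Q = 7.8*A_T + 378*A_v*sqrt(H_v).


7.8*A_T = 2136.6
sqrt(H_v) = 1.0035
378*A_v*sqrt(H_v) = 3729.5
Q = 2136.6 + 3729.5 = 5866.0 kW

5866.0 kW


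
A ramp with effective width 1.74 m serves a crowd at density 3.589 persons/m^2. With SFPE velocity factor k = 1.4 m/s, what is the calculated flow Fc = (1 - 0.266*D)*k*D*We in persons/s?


1 - 0.266*D = 1 - 0.266*3.589 = 0.045326
Fs = 0.045326 * 1.4 * 3.589 = 0.22775 persons/(s*m)
Fc = 0.22775 * 1.74 = 0.39628 persons/s

0.39628 persons/s
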